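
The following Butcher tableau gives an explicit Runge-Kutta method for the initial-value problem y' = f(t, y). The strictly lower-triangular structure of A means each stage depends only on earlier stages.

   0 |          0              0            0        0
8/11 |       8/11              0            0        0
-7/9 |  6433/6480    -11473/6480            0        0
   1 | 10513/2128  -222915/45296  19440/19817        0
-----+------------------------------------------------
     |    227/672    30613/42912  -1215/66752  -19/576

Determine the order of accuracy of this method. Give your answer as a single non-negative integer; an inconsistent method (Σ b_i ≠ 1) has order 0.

4

b = (227/672, 30613/42912, -1215/66752, -19/576)
c = (0, 8/11, -7/9, 1)
Ac = (0, 0, -1043/810, -165/38)
Σ b_i: 227/672·1 + 30613/42912·1 + (-1215/66752)·1 + (-19/576)·1 = 1 ✓
b·c: 30613/42912·8/11 + (-1215/66752)·(-7/9) + (-19/576)·1 = 1/2 ✓
b·c²: 30613/42912·64/121 + (-1215/66752)·49/81 + (-19/576)·1 = 1/3 ✓
b·Ac: (-1215/66752)·(-1043/810) + (-19/576)·(-165/38) = 1/6 ✓
b·c³: 30613/42912·512/1331 + (-1215/66752)·(-343/729) + (-19/576)·1 = 1/4 ✓
b·(c∘Ac): (-1215/66752)·7301/7290 + (-19/576)·(-165/38) = 1/8 ✓
b·Ac²: (-1215/66752)·(-4172/4455) + (-19/576)·(-420/209) = 1/12 ✓
b·A²c: (-19/576)·(-24/19) = 1/24 ✓; 4 stages ⇒ order 4.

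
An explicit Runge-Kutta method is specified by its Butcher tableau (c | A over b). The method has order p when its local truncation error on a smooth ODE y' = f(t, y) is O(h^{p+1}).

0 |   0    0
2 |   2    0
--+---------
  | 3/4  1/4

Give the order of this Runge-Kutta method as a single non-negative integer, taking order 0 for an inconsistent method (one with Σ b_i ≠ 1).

2

b = (3/4, 1/4)
c = (0, 2)
Σ b_i: 3/4·1 + 1/4·1 = 1 ✓
b·c: 1/4·2 = 1/2 ✓; 2 stages ⇒ order 2.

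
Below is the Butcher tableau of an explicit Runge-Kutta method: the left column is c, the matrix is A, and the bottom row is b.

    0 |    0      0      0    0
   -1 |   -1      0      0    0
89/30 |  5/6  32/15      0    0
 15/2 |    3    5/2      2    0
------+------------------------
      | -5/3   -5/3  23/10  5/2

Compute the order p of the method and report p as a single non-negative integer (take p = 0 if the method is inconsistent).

0

b = (-5/3, -5/3, 23/10, 5/2)
c = (0, -1, 89/30, 15/2)
Ac = (0, 0, -32/15, 103/30)
Σ b_i: (-5/3)·1 + (-5/3)·1 + 23/10·1 + 5/2·1 = 22/15 ≠ 1 ⇒ order 0.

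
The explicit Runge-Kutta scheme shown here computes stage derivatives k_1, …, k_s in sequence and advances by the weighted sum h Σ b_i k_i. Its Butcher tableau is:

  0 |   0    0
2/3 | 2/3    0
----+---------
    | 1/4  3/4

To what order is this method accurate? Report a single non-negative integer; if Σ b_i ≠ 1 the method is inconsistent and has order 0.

2

b = (1/4, 3/4)
c = (0, 2/3)
Σ b_i: 1/4·1 + 3/4·1 = 1 ✓
b·c: 3/4·2/3 = 1/2 ✓; 2 stages ⇒ order 2.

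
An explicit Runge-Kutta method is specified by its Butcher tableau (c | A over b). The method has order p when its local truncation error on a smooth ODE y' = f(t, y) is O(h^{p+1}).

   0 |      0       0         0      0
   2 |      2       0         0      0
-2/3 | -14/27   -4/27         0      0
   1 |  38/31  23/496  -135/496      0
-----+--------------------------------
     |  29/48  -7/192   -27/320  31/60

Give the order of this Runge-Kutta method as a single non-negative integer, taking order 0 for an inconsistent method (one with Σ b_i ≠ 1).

4

b = (29/48, -7/192, -27/320, 31/60)
c = (0, 2, -2/3, 1)
Ac = (0, 0, -8/27, 17/62)
Σ b_i: 29/48·1 + (-7/192)·1 + (-27/320)·1 + 31/60·1 = 1 ✓
b·c: (-7/192)·2 + (-27/320)·(-2/3) + 31/60·1 = 1/2 ✓
b·c²: (-7/192)·4 + (-27/320)·4/9 + 31/60·1 = 1/3 ✓
b·Ac: (-27/320)·(-8/27) + 31/60·17/62 = 1/6 ✓
b·c³: (-7/192)·8 + (-27/320)·(-8/27) + 31/60·1 = 1/4 ✓
b·(c∘Ac): (-27/320)·16/81 + 31/60·17/62 = 1/8 ✓
b·Ac²: (-27/320)·(-16/27) + 31/60·2/31 = 1/12 ✓
b·A²c: 31/60·5/62 = 1/24 ✓; 4 stages ⇒ order 4.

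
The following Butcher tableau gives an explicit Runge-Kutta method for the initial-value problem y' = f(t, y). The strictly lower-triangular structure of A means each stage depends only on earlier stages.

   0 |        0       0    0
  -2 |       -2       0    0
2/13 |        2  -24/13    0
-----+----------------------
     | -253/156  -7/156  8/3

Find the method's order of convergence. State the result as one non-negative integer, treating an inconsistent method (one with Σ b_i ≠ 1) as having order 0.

b = (-253/156, -7/156, 8/3)
c = (0, -2, 2/13)
Ac = (0, 0, 48/13)
Σ b_i: (-253/156)·1 + (-7/156)·1 + 8/3·1 = 1 ✓
b·c: (-7/156)·(-2) + 8/3·2/13 = 1/2 ✓
b·c²: (-7/156)·4 + 8/3·4/169 = -59/507 ≠ 1/3 ⇒ order 2.
b·Ac: 8/3·48/13 = 128/13 ≠ 1/6

2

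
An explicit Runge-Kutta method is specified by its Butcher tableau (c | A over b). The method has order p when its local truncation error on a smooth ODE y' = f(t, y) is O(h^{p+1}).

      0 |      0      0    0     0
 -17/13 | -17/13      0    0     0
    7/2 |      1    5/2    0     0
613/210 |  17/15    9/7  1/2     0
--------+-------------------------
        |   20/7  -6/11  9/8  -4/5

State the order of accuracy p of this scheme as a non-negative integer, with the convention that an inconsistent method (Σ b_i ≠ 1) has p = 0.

0

b = (20/7, -6/11, 9/8, -4/5)
c = (0, -17/13, 7/2, 613/210)
Ac = (0, 0, -85/26, 25/364)
Σ b_i: 20/7·1 + (-6/11)·1 + 9/8·1 + (-4/5)·1 = 8121/3080 ≠ 1 ⇒ order 0.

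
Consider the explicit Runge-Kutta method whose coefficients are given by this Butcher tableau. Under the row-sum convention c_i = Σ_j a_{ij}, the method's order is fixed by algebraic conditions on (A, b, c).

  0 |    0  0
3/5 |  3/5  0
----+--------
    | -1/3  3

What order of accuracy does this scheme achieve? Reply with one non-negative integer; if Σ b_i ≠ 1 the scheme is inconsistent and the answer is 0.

b = (-1/3, 3)
c = (0, 3/5)
Σ b_i: (-1/3)·1 + 3·1 = 8/3 ≠ 1 ⇒ order 0.

0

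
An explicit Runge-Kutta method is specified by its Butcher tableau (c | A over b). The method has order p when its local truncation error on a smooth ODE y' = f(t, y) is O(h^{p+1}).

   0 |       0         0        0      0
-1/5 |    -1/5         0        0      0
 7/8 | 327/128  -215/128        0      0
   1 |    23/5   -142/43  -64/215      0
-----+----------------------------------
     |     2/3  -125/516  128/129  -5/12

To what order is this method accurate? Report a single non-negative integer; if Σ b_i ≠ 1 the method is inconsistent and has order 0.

b = (2/3, -125/516, 128/129, -5/12)
c = (0, -1/5, 7/8, 1)
Ac = (0, 0, 43/128, 2/5)
Σ b_i: 2/3·1 + (-125/516)·1 + 128/129·1 + (-5/12)·1 = 1 ✓
b·c: (-125/516)·(-1/5) + 128/129·7/8 + (-5/12)·1 = 1/2 ✓
b·c²: (-125/516)·1/25 + 128/129·49/64 + (-5/12)·1 = 1/3 ✓
b·Ac: 128/129·43/128 + (-5/12)·2/5 = 1/6 ✓
b·c³: (-125/516)·(-1/125) + 128/129·343/512 + (-5/12)·1 = 1/4 ✓
b·(c∘Ac): 128/129·301/1024 + (-5/12)·2/5 = 1/8 ✓
b·Ac²: 128/129·(-43/640) + (-5/12)·(-9/25) = 1/12 ✓
b·A²c: (-5/12)·(-1/10) = 1/24 ✓; 4 stages ⇒ order 4.

4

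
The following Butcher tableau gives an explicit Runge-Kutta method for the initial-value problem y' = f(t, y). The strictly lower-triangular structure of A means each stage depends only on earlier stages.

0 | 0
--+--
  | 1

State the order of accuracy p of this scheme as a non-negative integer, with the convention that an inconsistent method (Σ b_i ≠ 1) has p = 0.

b = (1)
c = (0)
Σ b_i: 1·1 = 1 ✓; 1 stage ⇒ order 1.

1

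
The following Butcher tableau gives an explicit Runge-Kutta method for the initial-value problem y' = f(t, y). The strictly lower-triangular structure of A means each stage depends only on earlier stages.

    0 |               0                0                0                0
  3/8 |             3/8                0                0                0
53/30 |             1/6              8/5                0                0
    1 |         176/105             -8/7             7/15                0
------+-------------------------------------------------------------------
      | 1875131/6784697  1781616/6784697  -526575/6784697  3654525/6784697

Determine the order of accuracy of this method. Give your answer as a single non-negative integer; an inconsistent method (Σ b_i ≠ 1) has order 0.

b = (1875131/6784697, 1781616/6784697, -526575/6784697, 3654525/6784697)
c = (0, 3/8, 53/30, 1)
Ac = (0, 0, 3/5, 1247/3150)
Σ b_i: 1875131/6784697·1 + 1781616/6784697·1 + (-526575/6784697)·1 + 3654525/6784697·1 = 1 ✓
b·c: 1781616/6784697·3/8 + (-526575/6784697)·53/30 + 3654525/6784697·1 = 1/2 ✓
b·c²: 1781616/6784697·9/64 + (-526575/6784697)·2809/900 + 3654525/6784697·1 = 1/3 ✓
b·Ac: (-526575/6784697)·3/5 + 3654525/6784697·1247/3150 = 1/6 ✓
b·c³: 1781616/6784697·27/512 + (-526575/6784697)·148877/27000 + 3654525/6784697·1 = 1216745797/9769963680 ≠ 1/4 ⇒ order 3.
b·(c∘Ac): (-526575/6784697)·53/50 + 3654525/6784697·1247/3150 = 2665675/20354091 ≠ 1/8
b·Ac²: (-526575/6784697)·9/40 + 3654525/6784697·244907/189000 = 415536263/610622730 ≠ 1/12
b·A²c: 3654525/6784697·7/25 = 1023267/6784697 ≠ 1/24

3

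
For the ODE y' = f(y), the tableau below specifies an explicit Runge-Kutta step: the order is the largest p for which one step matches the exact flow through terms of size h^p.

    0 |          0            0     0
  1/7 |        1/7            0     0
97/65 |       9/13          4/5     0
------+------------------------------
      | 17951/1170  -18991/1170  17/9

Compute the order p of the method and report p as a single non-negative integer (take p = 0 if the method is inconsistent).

2

b = (17951/1170, -18991/1170, 17/9)
c = (0, 1/7, 97/65)
Ac = (0, 0, 4/35)
Σ b_i: 17951/1170·1 + (-18991/1170)·1 + 17/9·1 = 1 ✓
b·c: (-18991/1170)·1/7 + 17/9·97/65 = 1/2 ✓
b·c²: (-18991/1170)·1/49 + 17/9·9409/4225 = 2062997/532350 ≠ 1/3 ⇒ order 2.
b·Ac: 17/9·4/35 = 68/315 ≠ 1/6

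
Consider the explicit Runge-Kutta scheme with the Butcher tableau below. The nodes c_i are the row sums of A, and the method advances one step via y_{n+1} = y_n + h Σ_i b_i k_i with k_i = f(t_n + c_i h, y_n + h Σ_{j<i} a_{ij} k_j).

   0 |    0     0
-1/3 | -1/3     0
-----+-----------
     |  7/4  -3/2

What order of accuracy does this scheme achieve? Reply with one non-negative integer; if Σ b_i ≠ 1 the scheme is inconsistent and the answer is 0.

b = (7/4, -3/2)
c = (0, -1/3)
Σ b_i: 7/4·1 + (-3/2)·1 = 1/4 ≠ 1 ⇒ order 0.

0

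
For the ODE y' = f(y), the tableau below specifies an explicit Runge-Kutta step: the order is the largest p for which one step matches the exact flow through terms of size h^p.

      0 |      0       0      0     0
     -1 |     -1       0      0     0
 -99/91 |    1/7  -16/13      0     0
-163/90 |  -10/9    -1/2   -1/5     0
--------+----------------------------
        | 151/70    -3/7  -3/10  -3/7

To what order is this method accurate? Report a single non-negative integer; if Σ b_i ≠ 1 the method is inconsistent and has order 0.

1

b = (151/70, -3/7, -3/10, -3/7)
c = (0, -1, -99/91, -163/90)
Ac = (0, 0, 16/13, 653/910)
Σ b_i: 151/70·1 + (-3/7)·1 + (-3/10)·1 + (-3/7)·1 = 1 ✓
b·c: (-3/7)·(-1) + (-3/10)·(-99/91) + (-3/7)·(-163/90) = 418/273 ≠ 1/2 ⇒ order 1.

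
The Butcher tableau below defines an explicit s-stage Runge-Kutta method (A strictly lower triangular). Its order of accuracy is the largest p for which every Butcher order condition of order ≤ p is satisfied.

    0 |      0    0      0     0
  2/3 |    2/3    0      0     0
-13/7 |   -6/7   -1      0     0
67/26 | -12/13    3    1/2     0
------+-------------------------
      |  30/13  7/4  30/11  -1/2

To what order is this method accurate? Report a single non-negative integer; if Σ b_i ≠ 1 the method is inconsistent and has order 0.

0

b = (30/13, 7/4, 30/11, -1/2)
c = (0, 2/3, -13/7, 67/26)
Ac = (0, 0, -2/3, 15/14)
Σ b_i: 30/13·1 + 7/4·1 + 30/11·1 + (-1/2)·1 = 3595/572 ≠ 1 ⇒ order 0.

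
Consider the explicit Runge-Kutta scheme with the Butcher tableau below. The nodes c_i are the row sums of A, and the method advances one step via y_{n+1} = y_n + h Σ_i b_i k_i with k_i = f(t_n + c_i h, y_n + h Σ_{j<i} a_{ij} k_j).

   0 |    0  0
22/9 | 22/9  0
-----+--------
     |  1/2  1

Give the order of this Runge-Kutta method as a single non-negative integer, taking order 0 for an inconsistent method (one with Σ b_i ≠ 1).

0

b = (1/2, 1)
c = (0, 22/9)
Σ b_i: 1/2·1 + 1·1 = 3/2 ≠ 1 ⇒ order 0.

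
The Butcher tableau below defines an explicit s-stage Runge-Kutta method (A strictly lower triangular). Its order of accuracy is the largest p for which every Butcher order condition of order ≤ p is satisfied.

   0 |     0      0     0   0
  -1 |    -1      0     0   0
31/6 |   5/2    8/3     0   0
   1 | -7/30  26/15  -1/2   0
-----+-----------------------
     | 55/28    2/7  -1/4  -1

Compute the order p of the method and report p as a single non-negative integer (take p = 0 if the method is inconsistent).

b = (55/28, 2/7, -1/4, -1)
c = (0, -1, 31/6, 1)
Ac = (0, 0, -8/3, -259/60)
Σ b_i: 55/28·1 + 2/7·1 + (-1/4)·1 + (-1)·1 = 1 ✓
b·c: 2/7·(-1) + (-1/4)·31/6 + (-1)·1 = -433/168 ≠ 1/2 ⇒ order 1.

1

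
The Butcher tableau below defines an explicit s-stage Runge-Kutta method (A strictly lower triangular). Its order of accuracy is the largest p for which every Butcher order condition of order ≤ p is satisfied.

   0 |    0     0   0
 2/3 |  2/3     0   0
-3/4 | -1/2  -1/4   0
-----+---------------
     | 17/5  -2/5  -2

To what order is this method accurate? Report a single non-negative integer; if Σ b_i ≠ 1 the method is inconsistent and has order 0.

1

b = (17/5, -2/5, -2)
c = (0, 2/3, -3/4)
Ac = (0, 0, -1/6)
Σ b_i: 17/5·1 + (-2/5)·1 + (-2)·1 = 1 ✓
b·c: (-2/5)·2/3 + (-2)·(-3/4) = 37/30 ≠ 1/2 ⇒ order 1.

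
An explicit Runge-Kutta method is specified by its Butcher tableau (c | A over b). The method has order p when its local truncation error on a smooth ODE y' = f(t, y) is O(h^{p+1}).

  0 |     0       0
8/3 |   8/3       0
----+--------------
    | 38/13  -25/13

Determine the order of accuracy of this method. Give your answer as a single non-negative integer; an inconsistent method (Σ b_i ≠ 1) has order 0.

b = (38/13, -25/13)
c = (0, 8/3)
Σ b_i: 38/13·1 + (-25/13)·1 = 1 ✓
b·c: (-25/13)·8/3 = -200/39 ≠ 1/2 ⇒ order 1.

1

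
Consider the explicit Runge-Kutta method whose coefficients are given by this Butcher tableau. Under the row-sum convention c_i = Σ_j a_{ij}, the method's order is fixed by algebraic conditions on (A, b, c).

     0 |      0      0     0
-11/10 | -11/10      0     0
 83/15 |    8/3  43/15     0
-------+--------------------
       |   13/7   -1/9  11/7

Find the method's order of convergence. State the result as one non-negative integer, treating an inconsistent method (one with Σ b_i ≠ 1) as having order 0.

b = (13/7, -1/9, 11/7)
c = (0, -11/10, 83/15)
Ac = (0, 0, -473/150)
Σ b_i: 13/7·1 + (-1/9)·1 + 11/7·1 = 209/63 ≠ 1 ⇒ order 0.

0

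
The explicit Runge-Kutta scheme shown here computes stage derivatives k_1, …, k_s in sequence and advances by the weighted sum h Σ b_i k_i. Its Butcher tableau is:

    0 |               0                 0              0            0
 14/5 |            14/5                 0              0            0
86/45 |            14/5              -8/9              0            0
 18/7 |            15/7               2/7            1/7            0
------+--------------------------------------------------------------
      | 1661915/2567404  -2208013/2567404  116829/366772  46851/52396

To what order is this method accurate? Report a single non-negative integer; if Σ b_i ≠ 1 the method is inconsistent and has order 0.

3

b = (1661915/2567404, -2208013/2567404, 116829/366772, 46851/52396)
c = (0, 14/5, 86/45, 18/7)
Ac = (0, 0, -112/45, 338/315)
Σ b_i: 1661915/2567404·1 + (-2208013/2567404)·1 + 116829/366772·1 + 46851/52396·1 = 1 ✓
b·c: (-2208013/2567404)·14/5 + 116829/366772·86/45 + 46851/52396·18/7 = 1/2 ✓
b·c²: (-2208013/2567404)·196/25 + 116829/366772·7396/2025 + 46851/52396·324/49 = 1/3 ✓
b·Ac: 116829/366772·(-112/45) + 46851/52396·338/315 = 1/6 ✓
b·c³: (-2208013/2567404)·2744/125 + 116829/366772·636056/91125 + 46851/52396·5832/343 = -629172398/433249425 ≠ 1/4 ⇒ order 3.
b·(c∘Ac): 116829/366772·(-9632/2025) + 46851/52396·676/245 = 6547339/6876975 ≠ 1/8
b·Ac²: 116829/366772·(-1568/225) + 46851/52396·39148/14175 = 88301/353673 ≠ 1/12
b·A²c: 46851/52396·(-16/45) = -62468/196485 ≠ 1/24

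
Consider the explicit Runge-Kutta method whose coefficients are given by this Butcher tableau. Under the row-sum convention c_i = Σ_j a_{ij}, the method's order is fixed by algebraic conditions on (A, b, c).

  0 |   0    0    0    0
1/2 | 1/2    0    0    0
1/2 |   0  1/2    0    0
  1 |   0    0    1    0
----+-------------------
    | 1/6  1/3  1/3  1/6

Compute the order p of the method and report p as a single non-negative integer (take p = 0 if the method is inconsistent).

b = (1/6, 1/3, 1/3, 1/6)
c = (0, 1/2, 1/2, 1)
Ac = (0, 0, 1/4, 1/2)
Σ b_i: 1/6·1 + 1/3·1 + 1/3·1 + 1/6·1 = 1 ✓
b·c: 1/3·1/2 + 1/3·1/2 + 1/6·1 = 1/2 ✓
b·c²: 1/3·1/4 + 1/3·1/4 + 1/6·1 = 1/3 ✓
b·Ac: 1/3·1/4 + 1/6·1/2 = 1/6 ✓
b·c³: 1/3·1/8 + 1/3·1/8 + 1/6·1 = 1/4 ✓
b·(c∘Ac): 1/3·1/8 + 1/6·1/2 = 1/8 ✓
b·Ac²: 1/3·1/8 + 1/6·1/4 = 1/12 ✓
b·A²c: 1/6·1/4 = 1/24 ✓; 4 stages ⇒ order 4.

4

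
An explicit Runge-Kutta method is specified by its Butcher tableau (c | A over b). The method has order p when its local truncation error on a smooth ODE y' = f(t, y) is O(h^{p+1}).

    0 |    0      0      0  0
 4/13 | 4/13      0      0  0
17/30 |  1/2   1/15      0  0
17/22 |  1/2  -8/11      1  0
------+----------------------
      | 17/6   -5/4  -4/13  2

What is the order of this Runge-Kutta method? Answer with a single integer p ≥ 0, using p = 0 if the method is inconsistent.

b = (17/6, -5/4, -4/13, 2)
c = (0, 4/13, 17/30, 17/22)
Ac = (0, 0, 4/195, 1471/4290)
Σ b_i: 17/6·1 + (-5/4)·1 + (-4/13)·1 + 2·1 = 511/156 ≠ 1 ⇒ order 0.

0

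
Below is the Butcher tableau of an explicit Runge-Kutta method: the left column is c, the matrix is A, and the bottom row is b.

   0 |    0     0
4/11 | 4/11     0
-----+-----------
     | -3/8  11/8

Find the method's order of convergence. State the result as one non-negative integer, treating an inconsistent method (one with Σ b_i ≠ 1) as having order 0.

2

b = (-3/8, 11/8)
c = (0, 4/11)
Σ b_i: (-3/8)·1 + 11/8·1 = 1 ✓
b·c: 11/8·4/11 = 1/2 ✓; 2 stages ⇒ order 2.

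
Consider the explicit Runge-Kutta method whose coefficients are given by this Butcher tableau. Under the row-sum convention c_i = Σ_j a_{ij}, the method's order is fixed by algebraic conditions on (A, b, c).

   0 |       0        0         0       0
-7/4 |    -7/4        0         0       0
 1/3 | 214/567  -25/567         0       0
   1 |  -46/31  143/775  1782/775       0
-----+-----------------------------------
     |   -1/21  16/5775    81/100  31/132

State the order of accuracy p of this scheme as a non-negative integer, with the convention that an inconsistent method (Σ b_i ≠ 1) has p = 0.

4

b = (-1/21, 16/5775, 81/100, 31/132)
c = (0, -7/4, 1/3, 1)
Ac = (0, 0, 25/324, 55/124)
Σ b_i: (-1/21)·1 + 16/5775·1 + 81/100·1 + 31/132·1 = 1 ✓
b·c: 16/5775·(-7/4) + 81/100·1/3 + 31/132·1 = 1/2 ✓
b·c²: 16/5775·49/16 + 81/100·1/9 + 31/132·1 = 1/3 ✓
b·Ac: 81/100·25/324 + 31/132·55/124 = 1/6 ✓
b·c³: 16/5775·(-343/64) + 81/100·1/27 + 31/132·1 = 1/4 ✓
b·(c∘Ac): 81/100·25/972 + 31/132·55/124 = 1/8 ✓
b·Ac²: 81/100·(-175/1296) + 31/132·407/496 = 1/12 ✓
b·A²c: 31/132·11/62 = 1/24 ✓; 4 stages ⇒ order 4.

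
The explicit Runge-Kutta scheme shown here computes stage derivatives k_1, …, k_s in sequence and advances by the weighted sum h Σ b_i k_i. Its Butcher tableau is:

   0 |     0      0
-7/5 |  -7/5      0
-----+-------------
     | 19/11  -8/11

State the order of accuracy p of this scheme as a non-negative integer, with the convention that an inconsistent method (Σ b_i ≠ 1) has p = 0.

b = (19/11, -8/11)
c = (0, -7/5)
Σ b_i: 19/11·1 + (-8/11)·1 = 1 ✓
b·c: (-8/11)·(-7/5) = 56/55 ≠ 1/2 ⇒ order 1.

1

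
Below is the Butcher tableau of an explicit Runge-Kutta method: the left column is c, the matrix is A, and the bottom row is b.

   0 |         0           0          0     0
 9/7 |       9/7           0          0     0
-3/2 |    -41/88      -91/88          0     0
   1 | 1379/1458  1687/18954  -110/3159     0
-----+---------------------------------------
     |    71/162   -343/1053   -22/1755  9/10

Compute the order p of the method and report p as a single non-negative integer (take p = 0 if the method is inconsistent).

4

b = (71/162, -343/1053, -22/1755, 9/10)
c = (0, 9/7, -3/2, 1)
Ac = (0, 0, -117/88, 1/6)
Σ b_i: 71/162·1 + (-343/1053)·1 + (-22/1755)·1 + 9/10·1 = 1 ✓
b·c: (-343/1053)·9/7 + (-22/1755)·(-3/2) + 9/10·1 = 1/2 ✓
b·c²: (-343/1053)·81/49 + (-22/1755)·9/4 + 9/10·1 = 1/3 ✓
b·Ac: (-22/1755)·(-117/88) + 9/10·1/6 = 1/6 ✓
b·c³: (-343/1053)·729/343 + (-22/1755)·(-27/8) + 9/10·1 = 1/4 ✓
b·(c∘Ac): (-22/1755)·351/176 + 9/10·1/6 = 1/8 ✓
b·Ac²: (-22/1755)·(-1053/616) + 9/10·13/189 = 1/12 ✓
b·A²c: 9/10·5/108 = 1/24 ✓; 4 stages ⇒ order 4.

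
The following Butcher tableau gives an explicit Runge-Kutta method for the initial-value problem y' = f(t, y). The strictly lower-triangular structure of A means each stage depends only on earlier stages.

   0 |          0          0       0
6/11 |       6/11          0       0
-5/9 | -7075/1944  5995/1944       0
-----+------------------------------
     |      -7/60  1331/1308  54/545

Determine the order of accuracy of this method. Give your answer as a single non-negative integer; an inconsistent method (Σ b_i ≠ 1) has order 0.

b = (-7/60, 1331/1308, 54/545)
c = (0, 6/11, -5/9)
Ac = (0, 0, 545/324)
Σ b_i: (-7/60)·1 + 1331/1308·1 + 54/545·1 = 1 ✓
b·c: 1331/1308·6/11 + 54/545·(-5/9) = 1/2 ✓
b·c²: 1331/1308·36/121 + 54/545·25/81 = 1/3 ✓
b·Ac: 54/545·545/324 = 1/6 ✓; 3 stages ⇒ order 3.

3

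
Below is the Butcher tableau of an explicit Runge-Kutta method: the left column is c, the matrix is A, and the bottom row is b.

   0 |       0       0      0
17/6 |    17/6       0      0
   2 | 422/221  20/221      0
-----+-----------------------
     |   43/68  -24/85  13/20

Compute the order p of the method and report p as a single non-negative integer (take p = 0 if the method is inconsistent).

b = (43/68, -24/85, 13/20)
c = (0, 17/6, 2)
Ac = (0, 0, 10/39)
Σ b_i: 43/68·1 + (-24/85)·1 + 13/20·1 = 1 ✓
b·c: (-24/85)·17/6 + 13/20·2 = 1/2 ✓
b·c²: (-24/85)·289/36 + 13/20·4 = 1/3 ✓
b·Ac: 13/20·10/39 = 1/6 ✓; 3 stages ⇒ order 3.

3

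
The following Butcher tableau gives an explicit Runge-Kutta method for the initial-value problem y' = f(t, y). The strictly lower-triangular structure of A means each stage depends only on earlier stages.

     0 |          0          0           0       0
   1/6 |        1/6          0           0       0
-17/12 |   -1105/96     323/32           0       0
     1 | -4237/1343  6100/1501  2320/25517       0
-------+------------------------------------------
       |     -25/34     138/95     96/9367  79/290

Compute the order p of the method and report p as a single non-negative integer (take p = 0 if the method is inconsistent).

b = (-25/34, 138/95, 96/9367, 79/290)
c = (0, 1/6, -17/12, 1)
Ac = (0, 0, 323/192, 130/237)
Σ b_i: (-25/34)·1 + 138/95·1 + 96/9367·1 + 79/290·1 = 1 ✓
b·c: 138/95·1/6 + 96/9367·(-17/12) + 79/290·1 = 1/2 ✓
b·c²: 138/95·1/36 + 96/9367·289/144 + 79/290·1 = 1/3 ✓
b·Ac: 96/9367·323/192 + 79/290·130/237 = 1/6 ✓
b·c³: 138/95·1/216 + 96/9367·(-4913/1728) + 79/290·1 = 1/4 ✓
b·(c∘Ac): 96/9367·(-5491/2304) + 79/290·130/237 = 1/8 ✓
b·Ac²: 96/9367·323/1152 + 79/290·70/237 = 1/12 ✓
b·A²c: 79/290·145/948 = 1/24 ✓; 4 stages ⇒ order 4.

4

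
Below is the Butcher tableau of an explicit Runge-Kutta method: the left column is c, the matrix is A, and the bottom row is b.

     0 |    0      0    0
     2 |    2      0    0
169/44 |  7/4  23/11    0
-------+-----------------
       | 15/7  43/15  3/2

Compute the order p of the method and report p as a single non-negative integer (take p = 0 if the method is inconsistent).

b = (15/7, 43/15, 3/2)
c = (0, 2, 169/44)
Ac = (0, 0, 46/11)
Σ b_i: 15/7·1 + 43/15·1 + 3/2·1 = 1367/210 ≠ 1 ⇒ order 0.

0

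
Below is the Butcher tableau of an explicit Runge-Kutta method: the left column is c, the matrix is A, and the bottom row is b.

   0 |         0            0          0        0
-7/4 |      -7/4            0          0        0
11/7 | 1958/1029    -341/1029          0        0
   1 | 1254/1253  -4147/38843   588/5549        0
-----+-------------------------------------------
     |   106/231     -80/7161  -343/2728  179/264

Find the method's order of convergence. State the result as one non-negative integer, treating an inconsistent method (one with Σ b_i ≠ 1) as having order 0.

b = (106/231, -80/7161, -343/2728, 179/264)
c = (0, -7/4, 11/7, 1)
Ac = (0, 0, 341/588, 253/716)
Σ b_i: 106/231·1 + (-80/7161)·1 + (-343/2728)·1 + 179/264·1 = 1 ✓
b·c: (-80/7161)·(-7/4) + (-343/2728)·11/7 + 179/264·1 = 1/2 ✓
b·c²: (-80/7161)·49/16 + (-343/2728)·121/49 + 179/264·1 = 1/3 ✓
b·Ac: (-343/2728)·341/588 + 179/264·253/716 = 1/6 ✓
b·c³: (-80/7161)·(-343/64) + (-343/2728)·1331/343 + 179/264·1 = 1/4 ✓
b·(c∘Ac): (-343/2728)·3751/4116 + 179/264·253/716 = 1/8 ✓
b·Ac²: (-343/2728)·(-341/336) + 179/264·(-187/2864) = 1/12 ✓
b·A²c: 179/264·11/179 = 1/24 ✓; 4 stages ⇒ order 4.

4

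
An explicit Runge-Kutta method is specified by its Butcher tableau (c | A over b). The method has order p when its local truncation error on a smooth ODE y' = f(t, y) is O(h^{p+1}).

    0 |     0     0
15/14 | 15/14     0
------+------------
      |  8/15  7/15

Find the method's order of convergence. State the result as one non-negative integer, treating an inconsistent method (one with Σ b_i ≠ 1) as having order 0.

2

b = (8/15, 7/15)
c = (0, 15/14)
Σ b_i: 8/15·1 + 7/15·1 = 1 ✓
b·c: 7/15·15/14 = 1/2 ✓; 2 stages ⇒ order 2.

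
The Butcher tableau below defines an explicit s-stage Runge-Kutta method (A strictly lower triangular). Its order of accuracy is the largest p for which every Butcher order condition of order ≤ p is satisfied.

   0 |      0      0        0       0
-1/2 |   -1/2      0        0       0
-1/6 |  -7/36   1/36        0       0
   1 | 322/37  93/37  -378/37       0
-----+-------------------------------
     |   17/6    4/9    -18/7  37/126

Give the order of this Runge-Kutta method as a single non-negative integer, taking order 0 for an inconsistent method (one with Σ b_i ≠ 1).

4

b = (17/6, 4/9, -18/7, 37/126)
c = (0, -1/2, -1/6, 1)
Ac = (0, 0, -1/72, 33/74)
Σ b_i: 17/6·1 + 4/9·1 + (-18/7)·1 + 37/126·1 = 1 ✓
b·c: 4/9·(-1/2) + (-18/7)·(-1/6) + 37/126·1 = 1/2 ✓
b·c²: 4/9·1/4 + (-18/7)·1/36 + 37/126·1 = 1/3 ✓
b·Ac: (-18/7)·(-1/72) + 37/126·33/74 = 1/6 ✓
b·c³: 4/9·(-1/8) + (-18/7)·(-1/216) + 37/126·1 = 1/4 ✓
b·(c∘Ac): (-18/7)·1/432 + 37/126·33/74 = 1/8 ✓
b·Ac²: (-18/7)·1/144 + 37/126·51/148 = 1/12 ✓
b·A²c: 37/126·21/148 = 1/24 ✓; 4 stages ⇒ order 4.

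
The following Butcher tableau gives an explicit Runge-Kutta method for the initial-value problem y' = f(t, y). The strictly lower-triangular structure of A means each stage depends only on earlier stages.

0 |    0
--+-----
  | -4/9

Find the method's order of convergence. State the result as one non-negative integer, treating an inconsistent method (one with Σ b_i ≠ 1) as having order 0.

0

b = (-4/9)
c = (0)
Σ b_i: (-4/9)·1 = -4/9 ≠ 1 ⇒ order 0.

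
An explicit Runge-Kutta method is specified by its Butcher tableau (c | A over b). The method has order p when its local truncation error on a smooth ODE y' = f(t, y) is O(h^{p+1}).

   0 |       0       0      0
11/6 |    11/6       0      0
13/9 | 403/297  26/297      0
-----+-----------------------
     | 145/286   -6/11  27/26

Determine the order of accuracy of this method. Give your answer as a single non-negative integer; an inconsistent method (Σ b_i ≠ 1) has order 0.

b = (145/286, -6/11, 27/26)
c = (0, 11/6, 13/9)
Ac = (0, 0, 13/81)
Σ b_i: 145/286·1 + (-6/11)·1 + 27/26·1 = 1 ✓
b·c: (-6/11)·11/6 + 27/26·13/9 = 1/2 ✓
b·c²: (-6/11)·121/36 + 27/26·169/81 = 1/3 ✓
b·Ac: 27/26·13/81 = 1/6 ✓; 3 stages ⇒ order 3.

3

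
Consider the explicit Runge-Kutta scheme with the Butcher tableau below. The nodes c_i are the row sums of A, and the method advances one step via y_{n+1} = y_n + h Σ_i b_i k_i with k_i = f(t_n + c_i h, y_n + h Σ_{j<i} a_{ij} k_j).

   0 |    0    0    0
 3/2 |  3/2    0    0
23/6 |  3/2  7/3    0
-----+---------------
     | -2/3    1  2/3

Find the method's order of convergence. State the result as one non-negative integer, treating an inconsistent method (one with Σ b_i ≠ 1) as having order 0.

b = (-2/3, 1, 2/3)
c = (0, 3/2, 23/6)
Ac = (0, 0, 7/2)
Σ b_i: (-2/3)·1 + 1·1 + 2/3·1 = 1 ✓
b·c: 1·3/2 + 2/3·23/6 = 73/18 ≠ 1/2 ⇒ order 1.

1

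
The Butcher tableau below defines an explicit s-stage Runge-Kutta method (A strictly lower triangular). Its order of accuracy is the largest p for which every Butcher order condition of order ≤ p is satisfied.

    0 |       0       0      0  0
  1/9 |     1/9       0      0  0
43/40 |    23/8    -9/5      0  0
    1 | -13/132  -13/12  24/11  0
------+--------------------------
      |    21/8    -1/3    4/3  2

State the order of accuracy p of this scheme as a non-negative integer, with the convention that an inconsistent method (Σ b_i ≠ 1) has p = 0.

0

b = (21/8, -1/3, 4/3, 2)
c = (0, 1/9, 43/40, 1)
Ac = (0, 0, -1/5, 13217/5940)
Σ b_i: 21/8·1 + (-1/3)·1 + 4/3·1 + 2·1 = 45/8 ≠ 1 ⇒ order 0.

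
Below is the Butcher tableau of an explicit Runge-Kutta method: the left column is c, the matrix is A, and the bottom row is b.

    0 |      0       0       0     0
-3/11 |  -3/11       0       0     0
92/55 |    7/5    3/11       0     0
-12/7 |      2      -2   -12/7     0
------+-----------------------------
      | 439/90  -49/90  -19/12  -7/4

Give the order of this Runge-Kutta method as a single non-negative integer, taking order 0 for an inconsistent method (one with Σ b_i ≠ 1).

b = (439/90, -49/90, -19/12, -7/4)
c = (0, -3/11, 92/55, -12/7)
Ac = (0, 0, -9/121, -894/385)
Σ b_i: 439/90·1 + (-49/90)·1 + (-19/12)·1 + (-7/4)·1 = 1 ✓
b·c: (-49/90)·(-3/11) + (-19/12)·92/55 + (-7/4)·(-12/7) = 1/2 ✓
b·c²: (-49/90)·9/121 + (-19/12)·8464/3025 + (-7/4)·144/49 = -1221401/127050 ≠ 1/3 ⇒ order 2.
b·Ac: (-19/12)·(-9/121) + (-7/4)·(-894/385) = 10119/2420 ≠ 1/6

2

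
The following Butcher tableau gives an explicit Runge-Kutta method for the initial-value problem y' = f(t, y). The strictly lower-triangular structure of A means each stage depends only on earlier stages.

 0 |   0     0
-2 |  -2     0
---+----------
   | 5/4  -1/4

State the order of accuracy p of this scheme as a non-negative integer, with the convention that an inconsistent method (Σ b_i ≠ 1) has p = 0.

2

b = (5/4, -1/4)
c = (0, -2)
Σ b_i: 5/4·1 + (-1/4)·1 = 1 ✓
b·c: (-1/4)·(-2) = 1/2 ✓; 2 stages ⇒ order 2.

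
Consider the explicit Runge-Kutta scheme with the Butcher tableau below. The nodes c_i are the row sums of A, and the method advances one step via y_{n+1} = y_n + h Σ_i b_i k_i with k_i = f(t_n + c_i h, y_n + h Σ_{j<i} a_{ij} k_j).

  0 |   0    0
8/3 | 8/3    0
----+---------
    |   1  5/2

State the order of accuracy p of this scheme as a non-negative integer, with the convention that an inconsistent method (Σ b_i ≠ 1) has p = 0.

b = (1, 5/2)
c = (0, 8/3)
Σ b_i: 1·1 + 5/2·1 = 7/2 ≠ 1 ⇒ order 0.

0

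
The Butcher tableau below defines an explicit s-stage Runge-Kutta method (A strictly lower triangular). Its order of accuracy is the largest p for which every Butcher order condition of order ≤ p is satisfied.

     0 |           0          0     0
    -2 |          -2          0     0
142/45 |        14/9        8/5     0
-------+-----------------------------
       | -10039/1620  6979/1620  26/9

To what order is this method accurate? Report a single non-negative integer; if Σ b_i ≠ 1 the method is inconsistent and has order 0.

2

b = (-10039/1620, 6979/1620, 26/9)
c = (0, -2, 142/45)
Ac = (0, 0, -16/5)
Σ b_i: (-10039/1620)·1 + 6979/1620·1 + 26/9·1 = 1 ✓
b·c: 6979/1620·(-2) + 26/9·142/45 = 1/2 ✓
b·c²: 6979/1620·4 + 26/9·20164/2025 = 838319/18225 ≠ 1/3 ⇒ order 2.
b·Ac: 26/9·(-16/5) = -416/45 ≠ 1/6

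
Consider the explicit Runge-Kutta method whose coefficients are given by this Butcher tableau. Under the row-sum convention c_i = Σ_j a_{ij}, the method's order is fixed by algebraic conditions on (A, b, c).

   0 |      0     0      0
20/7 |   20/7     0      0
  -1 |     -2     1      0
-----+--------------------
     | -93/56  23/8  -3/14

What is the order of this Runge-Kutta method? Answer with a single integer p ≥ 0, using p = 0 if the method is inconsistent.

1

b = (-93/56, 23/8, -3/14)
c = (0, 20/7, -1)
Ac = (0, 0, 20/7)
Σ b_i: (-93/56)·1 + 23/8·1 + (-3/14)·1 = 1 ✓
b·c: 23/8·20/7 + (-3/14)·(-1) = 59/7 ≠ 1/2 ⇒ order 1.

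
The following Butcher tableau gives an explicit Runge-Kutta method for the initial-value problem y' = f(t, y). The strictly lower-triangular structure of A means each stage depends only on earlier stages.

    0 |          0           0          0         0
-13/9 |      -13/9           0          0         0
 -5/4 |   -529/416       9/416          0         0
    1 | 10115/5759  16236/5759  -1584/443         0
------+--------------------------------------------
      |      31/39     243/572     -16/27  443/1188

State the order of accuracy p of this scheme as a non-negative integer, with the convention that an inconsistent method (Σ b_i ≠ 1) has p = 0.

4

b = (31/39, 243/572, -16/27, 443/1188)
c = (0, -13/9, -5/4, 1)
Ac = (0, 0, -1/32, 176/443)
Σ b_i: 31/39·1 + 243/572·1 + (-16/27)·1 + 443/1188·1 = 1 ✓
b·c: 243/572·(-13/9) + (-16/27)·(-5/4) + 443/1188·1 = 1/2 ✓
b·c²: 243/572·169/81 + (-16/27)·25/16 + 443/1188·1 = 1/3 ✓
b·Ac: (-16/27)·(-1/32) + 443/1188·176/443 = 1/6 ✓
b·c³: 243/572·(-2197/729) + (-16/27)·(-125/64) + 443/1188·1 = 1/4 ✓
b·(c∘Ac): (-16/27)·5/128 + 443/1188·176/443 = 1/8 ✓
b·Ac²: (-16/27)·13/288 + 443/1188·1177/3987 = 1/12 ✓
b·A²c: 443/1188·99/886 = 1/24 ✓; 4 stages ⇒ order 4.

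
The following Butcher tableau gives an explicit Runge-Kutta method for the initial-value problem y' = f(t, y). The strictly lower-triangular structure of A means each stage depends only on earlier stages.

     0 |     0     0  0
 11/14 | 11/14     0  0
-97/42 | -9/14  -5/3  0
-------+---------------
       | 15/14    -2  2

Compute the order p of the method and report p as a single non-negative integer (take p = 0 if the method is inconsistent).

0

b = (15/14, -2, 2)
c = (0, 11/14, -97/42)
Ac = (0, 0, -55/42)
Σ b_i: 15/14·1 + (-2)·1 + 2·1 = 15/14 ≠ 1 ⇒ order 0.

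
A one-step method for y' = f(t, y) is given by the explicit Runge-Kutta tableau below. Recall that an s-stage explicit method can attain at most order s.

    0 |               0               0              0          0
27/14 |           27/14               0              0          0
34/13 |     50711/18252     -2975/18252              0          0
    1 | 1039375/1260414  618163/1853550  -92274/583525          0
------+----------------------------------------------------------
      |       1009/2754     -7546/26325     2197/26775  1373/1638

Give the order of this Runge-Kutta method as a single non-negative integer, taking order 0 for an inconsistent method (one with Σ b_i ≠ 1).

b = (1009/2754, -7546/26325, 2197/26775, 1373/1638)
c = (0, 27/14, 34/13, 1)
Ac = (0, 0, -425/1352, 1261/5492)
Σ b_i: 1009/2754·1 + (-7546/26325)·1 + 2197/26775·1 + 1373/1638·1 = 1 ✓
b·c: (-7546/26325)·27/14 + 2197/26775·34/13 + 1373/1638·1 = 1/2 ✓
b·c²: (-7546/26325)·729/196 + 2197/26775·1156/169 + 1373/1638·1 = 1/3 ✓
b·Ac: 2197/26775·(-425/1352) + 1373/1638·1261/5492 = 1/6 ✓
b·c³: (-7546/26325)·19683/2744 + 2197/26775·39304/2197 + 1373/1638·1 = 1/4 ✓
b·(c∘Ac): 2197/26775·(-7225/8788) + 1373/1638·1261/5492 = 1/8 ✓
b·Ac²: 2197/26775·(-11475/18928) + 1373/1638·12207/76888 = 1/12 ✓
b·A²c: 1373/1638·273/5492 = 1/24 ✓; 4 stages ⇒ order 4.

4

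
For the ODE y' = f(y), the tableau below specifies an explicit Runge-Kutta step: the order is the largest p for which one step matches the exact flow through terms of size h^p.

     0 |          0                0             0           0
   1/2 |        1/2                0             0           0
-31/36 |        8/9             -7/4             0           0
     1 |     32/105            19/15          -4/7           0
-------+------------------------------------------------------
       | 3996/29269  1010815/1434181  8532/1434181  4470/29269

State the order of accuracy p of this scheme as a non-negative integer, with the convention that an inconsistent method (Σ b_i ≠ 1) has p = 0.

b = (3996/29269, 1010815/1434181, 8532/1434181, 4470/29269)
c = (0, 1/2, -31/36, 1)
Ac = (0, 0, -7/8, 709/630)
Σ b_i: 3996/29269·1 + 1010815/1434181·1 + 8532/1434181·1 + 4470/29269·1 = 1 ✓
b·c: 1010815/1434181·1/2 + 8532/1434181·(-31/36) + 4470/29269·1 = 1/2 ✓
b·c²: 1010815/1434181·1/4 + 8532/1434181·961/1296 + 4470/29269·1 = 1/3 ✓
b·Ac: 8532/1434181·(-7/8) + 4470/29269·709/630 = 1/6 ✓
b·c³: 1010815/1434181·1/8 + 8532/1434181·(-29791/46656) + 4470/29269·1 = 2996969/12644208 ≠ 1/4 ⇒ order 3.
b·(c∘Ac): 8532/1434181·217/288 + 4470/29269·709/630 = 867169/4917192 ≠ 1/8
b·Ac²: 8532/1434181·(-7/16) + 4470/29269·(-607/5670) = -59909/3161052 ≠ 1/12
b·A²c: 4470/29269·1/2 = 2235/29269 ≠ 1/24

3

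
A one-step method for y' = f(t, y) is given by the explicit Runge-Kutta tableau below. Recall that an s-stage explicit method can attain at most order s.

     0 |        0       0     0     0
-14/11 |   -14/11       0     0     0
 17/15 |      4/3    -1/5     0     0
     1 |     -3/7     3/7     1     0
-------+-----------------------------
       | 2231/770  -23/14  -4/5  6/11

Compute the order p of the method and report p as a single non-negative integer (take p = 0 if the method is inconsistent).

1

b = (2231/770, -23/14, -4/5, 6/11)
c = (0, -14/11, 17/15, 1)
Ac = (0, 0, 14/55, 97/165)
Σ b_i: 2231/770·1 + (-23/14)·1 + (-4/5)·1 + 6/11·1 = 1 ✓
b·c: (-23/14)·(-14/11) + (-4/5)·17/15 + 6/11·1 = 1427/825 ≠ 1/2 ⇒ order 1.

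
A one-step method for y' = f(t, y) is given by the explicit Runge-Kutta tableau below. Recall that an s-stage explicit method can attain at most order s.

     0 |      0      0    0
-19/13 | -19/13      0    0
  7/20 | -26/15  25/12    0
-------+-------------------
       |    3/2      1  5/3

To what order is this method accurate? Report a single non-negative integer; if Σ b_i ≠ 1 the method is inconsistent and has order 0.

b = (3/2, 1, 5/3)
c = (0, -19/13, 7/20)
Ac = (0, 0, -475/156)
Σ b_i: 3/2·1 + 1·1 + 5/3·1 = 25/6 ≠ 1 ⇒ order 0.

0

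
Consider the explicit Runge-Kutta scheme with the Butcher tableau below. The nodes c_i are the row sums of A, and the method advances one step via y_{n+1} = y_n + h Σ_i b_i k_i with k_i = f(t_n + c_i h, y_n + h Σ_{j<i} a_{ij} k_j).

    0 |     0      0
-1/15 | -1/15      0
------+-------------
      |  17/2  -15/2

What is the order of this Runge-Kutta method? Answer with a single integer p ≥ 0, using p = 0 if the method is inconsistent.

2

b = (17/2, -15/2)
c = (0, -1/15)
Σ b_i: 17/2·1 + (-15/2)·1 = 1 ✓
b·c: (-15/2)·(-1/15) = 1/2 ✓; 2 stages ⇒ order 2.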